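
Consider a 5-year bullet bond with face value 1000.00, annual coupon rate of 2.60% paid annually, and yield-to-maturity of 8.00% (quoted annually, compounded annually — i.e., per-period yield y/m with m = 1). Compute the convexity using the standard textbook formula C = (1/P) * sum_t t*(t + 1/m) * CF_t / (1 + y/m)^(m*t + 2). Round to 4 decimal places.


Coupon per period c = face * coupon_rate / m = 26.000000
Periods per year m = 1; per-period yield y/m = 0.080000
Number of cashflows N = 5
Cashflows (t years, CF_t, discount factor 1/(1+y/m)^(m*t), PV):
  t = 1.0000: CF_t = 26.000000, DF = 0.925926, PV = 24.074074
  t = 2.0000: CF_t = 26.000000, DF = 0.857339, PV = 22.290809
  t = 3.0000: CF_t = 26.000000, DF = 0.793832, PV = 20.639638
  t = 4.0000: CF_t = 26.000000, DF = 0.735030, PV = 19.110776
  t = 5.0000: CF_t = 1026.000000, DF = 0.680583, PV = 698.278360
Price P = sum_t PV_t = 784.393658
Convexity numerator sum_t t*(t + 1/m) * CF_t / (1+y/m)^(m*t + 2):
  t = 1.0000: term = 41.279277
  t = 2.0000: term = 114.664657
  t = 3.0000: term = 212.341957
  t = 4.0000: term = 327.688206
  t = 5.0000: term = 17959.834366
Convexity = (1/P) * sum = 18655.808463 / 784.393658 = 23.783732

Answer: Convexity = 23.7837


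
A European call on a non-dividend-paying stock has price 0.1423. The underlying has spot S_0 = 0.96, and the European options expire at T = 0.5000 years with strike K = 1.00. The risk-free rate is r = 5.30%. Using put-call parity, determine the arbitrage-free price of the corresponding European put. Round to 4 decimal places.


Put-call parity: C - P = S_0 * exp(-qT) - K * exp(-rT).
S_0 * exp(-qT) = 0.9600 * 1.00000000 = 0.96000000
K * exp(-rT) = 1.0000 * 0.97384804 = 0.97384804
P = C - S*exp(-qT) + K*exp(-rT)
P = 0.1423 - 0.96000000 + 0.97384804 = 0.1561

Answer: Put price = 0.1561


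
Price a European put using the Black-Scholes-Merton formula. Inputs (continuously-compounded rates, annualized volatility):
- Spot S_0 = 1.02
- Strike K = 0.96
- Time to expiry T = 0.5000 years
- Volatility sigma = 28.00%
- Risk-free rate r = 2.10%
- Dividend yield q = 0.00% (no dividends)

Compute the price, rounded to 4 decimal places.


d1 = (ln(S/K) + (r - q + 0.5*sigma^2) * T) / (sigma * sqrt(T)) = 0.45822854
d2 = d1 - sigma * sqrt(T) = 0.26023864
exp(-rT) = 0.98955493; exp(-qT) = 1.00000000
P = K * exp(-rT) * N(-d2) - S_0 * exp(-qT) * N(-d1)
N(-d1) = 0.32339413; N(-d2) = 0.39733985
P = 0.9600 * 0.98955493 * 0.39733985 - 1.0200 * 1.00000000 * 0.32339413 = 0.0476

Answer: Price = 0.0476


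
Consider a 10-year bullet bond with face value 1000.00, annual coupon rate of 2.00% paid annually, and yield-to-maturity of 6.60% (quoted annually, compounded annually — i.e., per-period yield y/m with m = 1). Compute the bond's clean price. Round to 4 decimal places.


Coupon per period c = face * coupon_rate / m = 20.000000
Periods per year m = 1; per-period yield y/m = 0.066000
Number of cashflows N = 10
Cashflows (t years, CF_t, discount factor 1/(1+y/m)^(m*t), PV):
  t = 1.0000: CF_t = 20.000000, DF = 0.938086, PV = 18.761726
  t = 2.0000: CF_t = 20.000000, DF = 0.880006, PV = 17.600118
  t = 3.0000: CF_t = 20.000000, DF = 0.825521, PV = 16.510430
  t = 4.0000: CF_t = 20.000000, DF = 0.774410, PV = 15.488208
  t = 5.0000: CF_t = 20.000000, DF = 0.726464, PV = 14.529276
  t = 6.0000: CF_t = 20.000000, DF = 0.681486, PV = 13.629715
  t = 7.0000: CF_t = 20.000000, DF = 0.639292, PV = 12.785849
  t = 8.0000: CF_t = 20.000000, DF = 0.599711, PV = 11.994230
  t = 9.0000: CF_t = 20.000000, DF = 0.562581, PV = 11.251623
  t = 10.0000: CF_t = 1020.000000, DF = 0.527750, PV = 538.304642
Price P = sum_t PV_t = 670.855816

Answer: Price = 670.8558


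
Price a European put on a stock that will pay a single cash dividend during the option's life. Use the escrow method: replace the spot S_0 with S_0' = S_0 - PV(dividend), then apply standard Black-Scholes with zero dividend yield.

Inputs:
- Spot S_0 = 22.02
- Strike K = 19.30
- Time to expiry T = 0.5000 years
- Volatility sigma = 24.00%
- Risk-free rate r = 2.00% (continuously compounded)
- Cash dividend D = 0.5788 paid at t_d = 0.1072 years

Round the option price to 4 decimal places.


Answer: Price = 0.5073

Derivation:
PV(D) = D * exp(-r * t_d) = 0.5788 * 0.99785830 = 0.57756038
S_0' = S_0 - PV(D) = 22.0200 - 0.57756038 = 21.44243962
d1 = (ln(S_0'/K) + (r + sigma^2/2)*T) / (sigma*sqrt(T)) = 0.76407025
d2 = d1 - sigma*sqrt(T) = 0.59436463
exp(-rT) = 0.99004983
N(-d1) = 0.22241269; N(-d2) = 0.27613413
P = K * exp(-rT) * N(-d2) - S_0' * N(-d1) = 19.3000 * 0.99004983 * 0.27613413 - 21.44243962 * 0.22241269 = 0.5073


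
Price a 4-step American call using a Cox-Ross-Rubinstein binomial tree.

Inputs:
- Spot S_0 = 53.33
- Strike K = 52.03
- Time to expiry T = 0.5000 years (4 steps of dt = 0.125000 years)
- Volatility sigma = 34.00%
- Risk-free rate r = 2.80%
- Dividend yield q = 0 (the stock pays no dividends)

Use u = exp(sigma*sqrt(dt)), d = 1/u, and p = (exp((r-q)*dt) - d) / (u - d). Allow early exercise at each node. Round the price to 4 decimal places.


Answer: Price = V(0,0) = 5.9930

Derivation:
dt = T/N = 0.125000
u = exp(sigma*sqrt(dt)) = 1.127732; d = 1/u = 0.886736
p = (exp((r-q)*dt) - d) / (u - d) = 0.484533
Discount per step: exp(-r*dt) = 0.996506
Stock lattice S(k, i) with i counting down-moves:
  k=0: S(0,0) = 53.3300
  k=1: S(1,0) = 60.1419; S(1,1) = 47.2896
  k=2: S(2,0) = 67.8239; S(2,1) = 53.3300; S(2,2) = 41.9334
  k=3: S(3,0) = 76.4872; S(3,1) = 60.1419; S(3,2) = 47.2896; S(3,3) = 37.1839
  k=4: S(4,0) = 86.2570; S(4,1) = 67.8239; S(4,2) = 53.3300; S(4,3) = 41.9334; S(4,4) = 32.9723
Terminal payoffs V(N, i) = max(S_T - K, 0):
  V(4,0) = 34.227037; V(4,1) = 15.793947; V(4,2) = 1.300000; V(4,3) = 0.000000; V(4,4) = 0.000000
Backward induction: V(k, i) = exp(-r*dt) * [p * V(k+1, i) + (1-p) * V(k+1, i+1)]; then take max(V_cont, immediate exercise) for American.
  V(3,0) = exp(-r*dt) * [p*34.227037 + (1-p)*15.793947] = 24.638993; exercise = 24.457206; V(3,0) = max -> 24.638993
  V(3,1) = exp(-r*dt) * [p*15.793947 + (1-p)*1.300000] = 8.293711; exercise = 8.111925; V(3,1) = max -> 8.293711
  V(3,2) = exp(-r*dt) * [p*1.300000 + (1-p)*0.000000] = 0.627692; exercise = 0.000000; V(3,2) = max -> 0.627692
  V(3,3) = exp(-r*dt) * [p*0.000000 + (1-p)*0.000000] = 0.000000; exercise = 0.000000; V(3,3) = max -> 0.000000
  V(2,0) = exp(-r*dt) * [p*24.638993 + (1-p)*8.293711] = 16.156885; exercise = 15.793947; V(2,0) = max -> 16.156885
  V(2,1) = exp(-r*dt) * [p*8.293711 + (1-p)*0.627692] = 4.326957; exercise = 1.300000; V(2,1) = max -> 4.326957
  V(2,2) = exp(-r*dt) * [p*0.627692 + (1-p)*0.000000] = 0.303074; exercise = 0.000000; V(2,2) = max -> 0.303074
  V(1,0) = exp(-r*dt) * [p*16.156885 + (1-p)*4.326957] = 10.023798; exercise = 8.111925; V(1,0) = max -> 10.023798
  V(1,1) = exp(-r*dt) * [p*4.326957 + (1-p)*0.303074] = 2.244906; exercise = 0.000000; V(1,1) = max -> 2.244906
  V(0,0) = exp(-r*dt) * [p*10.023798 + (1-p)*2.244906] = 5.993021; exercise = 1.300000; V(0,0) = max -> 5.993021


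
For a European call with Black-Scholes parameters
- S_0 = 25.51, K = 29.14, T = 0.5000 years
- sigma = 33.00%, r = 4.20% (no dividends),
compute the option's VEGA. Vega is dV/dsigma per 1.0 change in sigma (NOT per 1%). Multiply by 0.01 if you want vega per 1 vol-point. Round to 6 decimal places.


Answer: Vega = 6.736225

Derivation:
d1 = -0.3634797496; d2 = -0.5968249874
phi(d1) = 0.3734402362; exp(-qT) = 1.0000000000; exp(-rT) = 0.9792189646
Vega = S * exp(-qT) * phi(d1) * sqrt(T) = 25.5100 * 1.0000000000 * 0.3734402362 * 0.7071067812 = 6.736225


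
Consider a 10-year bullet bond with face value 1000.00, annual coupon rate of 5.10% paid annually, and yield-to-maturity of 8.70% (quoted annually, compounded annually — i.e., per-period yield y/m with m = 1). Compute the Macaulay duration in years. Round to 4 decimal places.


Coupon per period c = face * coupon_rate / m = 51.000000
Periods per year m = 1; per-period yield y/m = 0.087000
Number of cashflows N = 10
Cashflows (t years, CF_t, discount factor 1/(1+y/m)^(m*t), PV):
  t = 1.0000: CF_t = 51.000000, DF = 0.919963, PV = 46.918123
  t = 2.0000: CF_t = 51.000000, DF = 0.846332, PV = 43.162947
  t = 3.0000: CF_t = 51.000000, DF = 0.778595, PV = 39.708323
  t = 4.0000: CF_t = 51.000000, DF = 0.716278, PV = 36.530196
  t = 5.0000: CF_t = 51.000000, DF = 0.658950, PV = 33.606436
  t = 6.0000: CF_t = 51.000000, DF = 0.606209, PV = 30.916684
  t = 7.0000: CF_t = 51.000000, DF = 0.557690, PV = 28.442212
  t = 8.0000: CF_t = 51.000000, DF = 0.513055, PV = 26.165788
  t = 9.0000: CF_t = 51.000000, DF = 0.471991, PV = 24.071562
  t = 10.0000: CF_t = 1051.000000, DF = 0.434215, PV = 456.359689
Price P = sum_t PV_t = 765.881960
Macaulay numerator sum_t t * PV_t:
  t * PV_t at t = 1.0000: 46.918123
  t * PV_t at t = 2.0000: 86.325894
  t * PV_t at t = 3.0000: 119.124968
  t * PV_t at t = 4.0000: 146.120783
  t * PV_t at t = 5.0000: 168.032179
  t * PV_t at t = 6.0000: 185.500106
  t * PV_t at t = 7.0000: 199.095483
  t * PV_t at t = 8.0000: 209.326306
  t * PV_t at t = 9.0000: 216.644061
  t * PV_t at t = 10.0000: 4563.596887
Macaulay duration D = (sum_t t * PV_t) / P = 5940.684791 / 765.881960 = 7.756658

Answer: Macaulay duration = 7.7567 years


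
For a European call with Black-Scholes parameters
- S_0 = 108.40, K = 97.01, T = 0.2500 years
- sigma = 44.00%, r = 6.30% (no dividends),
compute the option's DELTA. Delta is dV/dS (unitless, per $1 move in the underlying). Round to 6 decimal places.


d1 = 0.6862001047; d2 = 0.4662001047
phi(d1) = 0.3152548798; exp(-qT) = 1.0000000000; exp(-rT) = 0.9843733826
N(d1) = 0.7537065341
Delta = exp(-qT) * N(d1) = 1.0000000000 * 0.7537065341 = 0.753707

Answer: Delta = 0.753707


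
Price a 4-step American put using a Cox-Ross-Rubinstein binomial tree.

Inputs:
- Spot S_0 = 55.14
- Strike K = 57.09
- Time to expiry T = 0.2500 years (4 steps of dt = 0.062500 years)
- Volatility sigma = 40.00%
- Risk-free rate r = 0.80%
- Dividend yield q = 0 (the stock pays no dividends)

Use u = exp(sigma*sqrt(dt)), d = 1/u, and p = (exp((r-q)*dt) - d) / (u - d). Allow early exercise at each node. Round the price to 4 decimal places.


Answer: Price = V(0,0) = 5.4947

Derivation:
dt = T/N = 0.062500
u = exp(sigma*sqrt(dt)) = 1.105171; d = 1/u = 0.904837
p = (exp((r-q)*dt) - d) / (u - d) = 0.477517
Discount per step: exp(-r*dt) = 0.999500
Stock lattice S(k, i) with i counting down-moves:
  k=0: S(0,0) = 55.1400
  k=1: S(1,0) = 60.9391; S(1,1) = 49.8927
  k=2: S(2,0) = 67.3481; S(2,1) = 55.1400; S(2,2) = 45.1448
  k=3: S(3,0) = 74.4312; S(3,1) = 60.9391; S(3,2) = 49.8927; S(3,3) = 40.8487
  k=4: S(4,0) = 82.2592; S(4,1) = 67.3481; S(4,2) = 55.1400; S(4,3) = 45.1448; S(4,4) = 36.9614
Terminal payoffs V(N, i) = max(K - S_T, 0):
  V(4,0) = 0.000000; V(4,1) = 0.000000; V(4,2) = 1.950000; V(4,3) = 11.945186; V(4,4) = 20.128553
Backward induction: V(k, i) = exp(-r*dt) * [p * V(k+1, i) + (1-p) * V(k+1, i+1)]; then take max(V_cont, immediate exercise) for American.
  V(3,0) = exp(-r*dt) * [p*0.000000 + (1-p)*0.000000] = 0.000000; exercise = 0.000000; V(3,0) = max -> 0.000000
  V(3,1) = exp(-r*dt) * [p*0.000000 + (1-p)*1.950000] = 1.018332; exercise = 0.000000; V(3,1) = max -> 1.018332
  V(3,2) = exp(-r*dt) * [p*1.950000 + (1-p)*11.945186] = 7.168727; exercise = 7.197265; V(3,2) = max -> 7.197265
  V(3,3) = exp(-r*dt) * [p*11.945186 + (1-p)*20.128553] = 16.212745; exercise = 16.241283; V(3,3) = max -> 16.241283
  V(2,0) = exp(-r*dt) * [p*0.000000 + (1-p)*1.018332] = 0.531795; exercise = 0.000000; V(2,0) = max -> 0.531795
  V(2,1) = exp(-r*dt) * [p*1.018332 + (1-p)*7.197265] = 4.244595; exercise = 1.950000; V(2,1) = max -> 4.244595
  V(2,2) = exp(-r*dt) * [p*7.197265 + (1-p)*16.241283] = 11.916648; exercise = 11.945186; V(2,2) = max -> 11.945186
  V(1,0) = exp(-r*dt) * [p*0.531795 + (1-p)*4.244595] = 2.470433; exercise = 0.000000; V(1,0) = max -> 2.470433
  V(1,1) = exp(-r*dt) * [p*4.244595 + (1-p)*11.945186] = 8.263888; exercise = 7.197265; V(1,1) = max -> 8.263888
  V(0,0) = exp(-r*dt) * [p*2.470433 + (1-p)*8.263888] = 5.494665; exercise = 1.950000; V(0,0) = max -> 5.494665


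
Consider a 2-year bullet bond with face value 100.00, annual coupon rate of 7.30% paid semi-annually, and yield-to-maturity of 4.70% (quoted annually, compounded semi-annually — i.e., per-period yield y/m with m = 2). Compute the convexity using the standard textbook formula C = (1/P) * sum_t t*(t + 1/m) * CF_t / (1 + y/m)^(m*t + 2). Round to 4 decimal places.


Coupon per period c = face * coupon_rate / m = 3.650000
Periods per year m = 2; per-period yield y/m = 0.023500
Number of cashflows N = 4
Cashflows (t years, CF_t, discount factor 1/(1+y/m)^(m*t), PV):
  t = 0.5000: CF_t = 3.650000, DF = 0.977040, PV = 3.566194
  t = 1.0000: CF_t = 3.650000, DF = 0.954606, PV = 3.484313
  t = 1.5000: CF_t = 3.650000, DF = 0.932688, PV = 3.404312
  t = 2.0000: CF_t = 103.650000, DF = 0.911273, PV = 94.453470
Price P = sum_t PV_t = 104.908289
Convexity numerator sum_t t*(t + 1/m) * CF_t / (1+y/m)^(m*t + 2):
  t = 0.5000: term = 1.702156
  t = 1.0000: term = 4.989221
  t = 1.5000: term = 9.749333
  t = 2.0000: term = 450.829399
Convexity = (1/P) * sum = 467.270108 / 104.908289 = 4.454082

Answer: Convexity = 4.4541


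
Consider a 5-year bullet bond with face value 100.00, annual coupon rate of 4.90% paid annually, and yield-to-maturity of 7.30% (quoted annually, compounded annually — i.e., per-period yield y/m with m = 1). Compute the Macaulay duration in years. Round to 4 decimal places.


Answer: Macaulay duration = 4.5272 years

Derivation:
Coupon per period c = face * coupon_rate / m = 4.900000
Periods per year m = 1; per-period yield y/m = 0.073000
Number of cashflows N = 5
Cashflows (t years, CF_t, discount factor 1/(1+y/m)^(m*t), PV):
  t = 1.0000: CF_t = 4.900000, DF = 0.931966, PV = 4.566636
  t = 2.0000: CF_t = 4.900000, DF = 0.868561, PV = 4.255951
  t = 3.0000: CF_t = 4.900000, DF = 0.809470, PV = 3.966404
  t = 4.0000: CF_t = 4.900000, DF = 0.754399, PV = 3.696555
  t = 5.0000: CF_t = 104.900000, DF = 0.703075, PV = 73.752522
Price P = sum_t PV_t = 90.238068
Macaulay numerator sum_t t * PV_t:
  t * PV_t at t = 1.0000: 4.566636
  t * PV_t at t = 2.0000: 8.511902
  t * PV_t at t = 3.0000: 11.899211
  t * PV_t at t = 4.0000: 14.786221
  t * PV_t at t = 5.0000: 368.762612
Macaulay duration D = (sum_t t * PV_t) / P = 408.526582 / 90.238068 = 4.527209


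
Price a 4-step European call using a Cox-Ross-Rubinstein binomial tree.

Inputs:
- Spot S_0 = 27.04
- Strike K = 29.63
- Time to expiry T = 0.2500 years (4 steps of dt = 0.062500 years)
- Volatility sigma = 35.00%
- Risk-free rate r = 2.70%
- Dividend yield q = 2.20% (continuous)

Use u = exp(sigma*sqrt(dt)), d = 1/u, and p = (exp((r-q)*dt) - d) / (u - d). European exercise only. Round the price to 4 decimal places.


dt = T/N = 0.062500
u = exp(sigma*sqrt(dt)) = 1.091442; d = 1/u = 0.916219
p = (exp((r-q)*dt) - d) / (u - d) = 0.479923
Discount per step: exp(-r*dt) = 0.998314
Stock lattice S(k, i) with i counting down-moves:
  k=0: S(0,0) = 27.0400
  k=1: S(1,0) = 29.5126; S(1,1) = 24.7746
  k=2: S(2,0) = 32.2113; S(2,1) = 27.0400; S(2,2) = 22.6989
  k=3: S(3,0) = 35.1568; S(3,1) = 29.5126; S(3,2) = 24.7746; S(3,3) = 20.7972
  k=4: S(4,0) = 38.3716; S(4,1) = 32.2113; S(4,2) = 27.0400; S(4,3) = 22.6989; S(4,4) = 19.0548
Terminal payoffs V(N, i) = max(S_T - K, 0):
  V(4,0) = 8.741587; V(4,1) = 2.581298; V(4,2) = 0.000000; V(4,3) = 0.000000; V(4,4) = 0.000000
Backward induction: V(k, i) = exp(-r*dt) * [p * V(k+1, i) + (1-p) * V(k+1, i+1)].
  V(3,0) = exp(-r*dt) * [p*8.741587 + (1-p)*2.581298] = 5.528423
  V(3,1) = exp(-r*dt) * [p*2.581298 + (1-p)*0.000000] = 1.236735
  V(3,2) = exp(-r*dt) * [p*0.000000 + (1-p)*0.000000] = 0.000000
  V(3,3) = exp(-r*dt) * [p*0.000000 + (1-p)*0.000000] = 0.000000
  V(2,0) = exp(-r*dt) * [p*5.528423 + (1-p)*1.236735] = 3.290855
  V(2,1) = exp(-r*dt) * [p*1.236735 + (1-p)*0.000000] = 0.592536
  V(2,2) = exp(-r*dt) * [p*0.000000 + (1-p)*0.000000] = 0.000000
  V(1,0) = exp(-r*dt) * [p*3.290855 + (1-p)*0.592536] = 1.884338
  V(1,1) = exp(-r*dt) * [p*0.592536 + (1-p)*0.000000] = 0.283892
  V(0,0) = exp(-r*dt) * [p*1.884338 + (1-p)*0.283892] = 1.050209

Answer: Price = V(0,0) = 1.0502


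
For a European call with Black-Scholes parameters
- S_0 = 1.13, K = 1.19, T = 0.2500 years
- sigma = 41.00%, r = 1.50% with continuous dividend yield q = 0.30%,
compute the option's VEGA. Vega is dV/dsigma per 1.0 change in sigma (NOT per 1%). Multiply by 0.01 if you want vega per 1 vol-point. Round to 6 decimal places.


Answer: Vega = 0.223183

Derivation:
d1 = -0.1352349971; d2 = -0.3402349971
phi(d1) = 0.3953108801; exp(-qT) = 0.9992502812; exp(-rT) = 0.9962570225
Vega = S * exp(-qT) * phi(d1) * sqrt(T) = 1.1300 * 0.9992502812 * 0.3953108801 * 0.5000000000 = 0.223183


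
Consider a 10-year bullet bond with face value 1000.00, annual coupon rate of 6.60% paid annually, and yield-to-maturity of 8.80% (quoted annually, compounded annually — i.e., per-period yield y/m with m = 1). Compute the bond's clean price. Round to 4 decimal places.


Answer: Price = 857.5601

Derivation:
Coupon per period c = face * coupon_rate / m = 66.000000
Periods per year m = 1; per-period yield y/m = 0.088000
Number of cashflows N = 10
Cashflows (t years, CF_t, discount factor 1/(1+y/m)^(m*t), PV):
  t = 1.0000: CF_t = 66.000000, DF = 0.919118, PV = 60.661765
  t = 2.0000: CF_t = 66.000000, DF = 0.844777, PV = 55.755298
  t = 3.0000: CF_t = 66.000000, DF = 0.776450, PV = 51.245679
  t = 4.0000: CF_t = 66.000000, DF = 0.713649, PV = 47.100808
  t = 5.0000: CF_t = 66.000000, DF = 0.655927, PV = 43.291183
  t = 6.0000: CF_t = 66.000000, DF = 0.602874, PV = 39.789691
  t = 7.0000: CF_t = 66.000000, DF = 0.554112, PV = 36.571407
  t = 8.0000: CF_t = 66.000000, DF = 0.509294, PV = 33.613425
  t = 9.0000: CF_t = 66.000000, DF = 0.468101, PV = 30.894693
  t = 10.0000: CF_t = 1066.000000, DF = 0.430240, PV = 458.636116
Price P = sum_t PV_t = 857.560065


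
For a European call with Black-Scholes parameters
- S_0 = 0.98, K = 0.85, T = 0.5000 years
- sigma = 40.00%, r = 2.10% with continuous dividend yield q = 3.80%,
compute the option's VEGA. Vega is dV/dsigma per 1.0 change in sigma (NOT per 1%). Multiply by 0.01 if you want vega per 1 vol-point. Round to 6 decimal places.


Answer: Vega = 0.224576

Derivation:
d1 = 0.6145331469; d2 = 0.3316904344
phi(d1) = 0.3302966703; exp(-qT) = 0.9811793622; exp(-rT) = 0.9895549326
Vega = S * exp(-qT) * phi(d1) * sqrt(T) = 0.9800 * 0.9811793622 * 0.3302966703 * 0.7071067812 = 0.224576


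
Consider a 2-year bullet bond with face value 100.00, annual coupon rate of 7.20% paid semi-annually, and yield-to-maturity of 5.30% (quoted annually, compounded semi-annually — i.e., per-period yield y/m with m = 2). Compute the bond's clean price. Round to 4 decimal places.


Answer: Price = 103.5610

Derivation:
Coupon per period c = face * coupon_rate / m = 3.600000
Periods per year m = 2; per-period yield y/m = 0.026500
Number of cashflows N = 4
Cashflows (t years, CF_t, discount factor 1/(1+y/m)^(m*t), PV):
  t = 0.5000: CF_t = 3.600000, DF = 0.974184, PV = 3.507063
  t = 1.0000: CF_t = 3.600000, DF = 0.949035, PV = 3.416525
  t = 1.5000: CF_t = 3.600000, DF = 0.924535, PV = 3.328324
  t = 2.0000: CF_t = 103.600000, DF = 0.900667, PV = 93.309087
Price P = sum_t PV_t = 103.560999


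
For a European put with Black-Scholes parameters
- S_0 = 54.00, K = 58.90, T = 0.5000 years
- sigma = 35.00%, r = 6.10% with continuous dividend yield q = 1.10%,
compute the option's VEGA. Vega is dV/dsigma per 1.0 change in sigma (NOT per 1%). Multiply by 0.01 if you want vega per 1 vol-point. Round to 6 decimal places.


Answer: Vega = 15.029413

Derivation:
d1 = -0.1261965152; d2 = -0.3736838887
phi(d1) = 0.3957782048; exp(-qT) = 0.9945150973; exp(-rT) = 0.9699604321
Vega = S * exp(-qT) * phi(d1) * sqrt(T) = 54.0000 * 0.9945150973 * 0.3957782048 * 0.7071067812 = 15.029413


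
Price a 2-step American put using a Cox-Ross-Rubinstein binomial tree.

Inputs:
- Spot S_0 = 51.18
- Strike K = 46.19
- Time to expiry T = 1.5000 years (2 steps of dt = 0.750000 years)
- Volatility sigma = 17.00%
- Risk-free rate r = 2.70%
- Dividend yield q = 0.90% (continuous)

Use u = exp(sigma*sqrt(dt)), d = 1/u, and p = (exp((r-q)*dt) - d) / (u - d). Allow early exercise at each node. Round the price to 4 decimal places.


Answer: Price = V(0,0) = 1.8650

Derivation:
dt = T/N = 0.750000
u = exp(sigma*sqrt(dt)) = 1.158614; d = 1/u = 0.863100
p = (exp((r-q)*dt) - d) / (u - d) = 0.509253
Discount per step: exp(-r*dt) = 0.979954
Stock lattice S(k, i) with i counting down-moves:
  k=0: S(0,0) = 51.1800
  k=1: S(1,0) = 59.2979; S(1,1) = 44.1735
  k=2: S(2,0) = 68.7033; S(2,1) = 51.1800; S(2,2) = 38.1261
Terminal payoffs V(N, i) = max(K - S_T, 0):
  V(2,0) = 0.000000; V(2,1) = 0.000000; V(2,2) = 8.063858
Backward induction: V(k, i) = exp(-r*dt) * [p * V(k+1, i) + (1-p) * V(k+1, i+1)]; then take max(V_cont, immediate exercise) for American.
  V(1,0) = exp(-r*dt) * [p*0.000000 + (1-p)*0.000000] = 0.000000; exercise = 0.000000; V(1,0) = max -> 0.000000
  V(1,1) = exp(-r*dt) * [p*0.000000 + (1-p)*8.063858] = 3.877983; exercise = 2.016524; V(1,1) = max -> 3.877983
  V(0,0) = exp(-r*dt) * [p*0.000000 + (1-p)*3.877983] = 1.864957; exercise = 0.000000; V(0,0) = max -> 1.864957


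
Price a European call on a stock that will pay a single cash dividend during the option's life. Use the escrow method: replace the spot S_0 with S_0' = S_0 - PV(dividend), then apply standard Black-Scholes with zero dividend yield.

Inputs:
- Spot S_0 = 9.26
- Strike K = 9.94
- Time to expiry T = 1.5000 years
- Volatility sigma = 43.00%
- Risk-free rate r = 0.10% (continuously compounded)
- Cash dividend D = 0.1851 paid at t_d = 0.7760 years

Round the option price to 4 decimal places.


Answer: Price = 1.5759

Derivation:
PV(D) = D * exp(-r * t_d) = 0.1851 * 0.99922430 = 0.18495642
S_0' = S_0 - PV(D) = 9.2600 - 0.18495642 = 9.07504358
d1 = (ln(S_0'/K) + (r + sigma^2/2)*T) / (sigma*sqrt(T)) = 0.09330118
d2 = d1 - sigma*sqrt(T) = -0.43333911
exp(-rT) = 0.99850112
N(d1) = 0.53716785; N(d2) = 0.33238421
C = S_0' * N(d1) - K * exp(-rT) * N(d2) = 9.07504358 * 0.53716785 - 9.9400 * 0.99850112 * 0.33238421 = 1.5759


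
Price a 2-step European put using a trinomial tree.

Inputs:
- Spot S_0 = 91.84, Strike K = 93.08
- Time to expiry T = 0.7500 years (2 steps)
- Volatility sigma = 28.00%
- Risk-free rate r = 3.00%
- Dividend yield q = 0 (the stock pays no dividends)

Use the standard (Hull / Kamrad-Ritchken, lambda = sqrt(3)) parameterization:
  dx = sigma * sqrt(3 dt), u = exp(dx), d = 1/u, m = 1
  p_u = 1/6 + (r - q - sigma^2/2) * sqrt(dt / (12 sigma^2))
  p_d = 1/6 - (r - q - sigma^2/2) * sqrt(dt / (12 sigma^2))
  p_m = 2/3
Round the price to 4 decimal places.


dt = T/N = 0.375000; dx = sigma*sqrt(3*dt) = 0.296985
u = exp(dx) = 1.345795; d = 1/u = 0.743055
p_u = 0.160858, p_m = 0.666667, p_d = 0.172475
Discount per step: exp(-r*dt) = 0.988813
Stock lattice S(k, j) with j the centered position index:
  k=0: S(0,+0) = 91.8400
  k=1: S(1,-1) = 68.2422; S(1,+0) = 91.8400; S(1,+1) = 123.5978
  k=2: S(2,-2) = 50.7077; S(2,-1) = 68.2422; S(2,+0) = 91.8400; S(2,+1) = 123.5978; S(2,+2) = 166.3373
Terminal payoffs V(N, j) = max(K - S_T, 0):
  V(2,-2) = 42.372276; V(2,-1) = 24.837804; V(2,+0) = 1.240000; V(2,+1) = 0.000000; V(2,+2) = 0.000000
Backward induction: V(k, j) = exp(-r*dt) * [p_u * V(k+1, j+1) + p_m * V(k+1, j) + p_d * V(k+1, j-1)]
  V(1,-1) = exp(-r*dt) * [p_u*1.240000 + p_m*24.837804 + p_d*42.372276] = 23.796933
  V(1,+0) = exp(-r*dt) * [p_u*0.000000 + p_m*1.240000 + p_d*24.837804] = 5.053396
  V(1,+1) = exp(-r*dt) * [p_u*0.000000 + p_m*0.000000 + p_d*1.240000] = 0.211477
  V(0,+0) = exp(-r*dt) * [p_u*0.211477 + p_m*5.053396 + p_d*23.796933] = 7.423342

Answer: Price = V(0,0) = 7.4233


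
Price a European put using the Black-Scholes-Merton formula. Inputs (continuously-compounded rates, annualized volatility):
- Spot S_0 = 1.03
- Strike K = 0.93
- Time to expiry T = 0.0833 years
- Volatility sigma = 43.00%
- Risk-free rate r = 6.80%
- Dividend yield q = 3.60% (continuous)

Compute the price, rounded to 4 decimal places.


d1 = (ln(S/K) + (r - q + 0.5*sigma^2) * T) / (sigma * sqrt(T)) = 0.90645619
d2 = d1 - sigma * sqrt(T) = 0.78235071
exp(-rT) = 0.99435161; exp(-qT) = 0.99700569
P = K * exp(-rT) * N(-d2) - S_0 * exp(-qT) * N(-d1)
N(-d1) = 0.18234722; N(-d2) = 0.21700425
P = 0.9300 * 0.99435161 * 0.21700425 - 1.0300 * 0.99700569 * 0.18234722 = 0.0134

Answer: Price = 0.0134


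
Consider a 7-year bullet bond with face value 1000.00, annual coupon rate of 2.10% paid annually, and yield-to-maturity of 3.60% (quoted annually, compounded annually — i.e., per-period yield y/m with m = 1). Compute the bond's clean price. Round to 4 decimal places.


Coupon per period c = face * coupon_rate / m = 21.000000
Periods per year m = 1; per-period yield y/m = 0.036000
Number of cashflows N = 7
Cashflows (t years, CF_t, discount factor 1/(1+y/m)^(m*t), PV):
  t = 1.0000: CF_t = 21.000000, DF = 0.965251, PV = 20.270270
  t = 2.0000: CF_t = 21.000000, DF = 0.931709, PV = 19.565898
  t = 3.0000: CF_t = 21.000000, DF = 0.899333, PV = 18.886002
  t = 4.0000: CF_t = 21.000000, DF = 0.868082, PV = 18.229732
  t = 5.0000: CF_t = 21.000000, DF = 0.837917, PV = 17.596266
  t = 6.0000: CF_t = 21.000000, DF = 0.808801, PV = 16.984813
  t = 7.0000: CF_t = 1021.000000, DF = 0.780696, PV = 797.090172
Price P = sum_t PV_t = 908.623152

Answer: Price = 908.6232


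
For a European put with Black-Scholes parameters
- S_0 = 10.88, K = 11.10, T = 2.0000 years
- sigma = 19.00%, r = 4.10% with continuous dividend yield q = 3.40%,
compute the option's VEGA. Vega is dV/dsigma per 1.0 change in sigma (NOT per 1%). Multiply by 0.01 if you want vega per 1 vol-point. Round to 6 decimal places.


d1 = 0.1119503853; d2 = -0.1567501915
phi(d1) = 0.3964501474; exp(-qT) = 0.9342604736; exp(-rT) = 0.9212719587
Vega = S * exp(-qT) * phi(d1) * sqrt(T) = 10.8800 * 0.9342604736 * 0.3964501474 * 1.4142135624 = 5.699024

Answer: Vega = 5.699024


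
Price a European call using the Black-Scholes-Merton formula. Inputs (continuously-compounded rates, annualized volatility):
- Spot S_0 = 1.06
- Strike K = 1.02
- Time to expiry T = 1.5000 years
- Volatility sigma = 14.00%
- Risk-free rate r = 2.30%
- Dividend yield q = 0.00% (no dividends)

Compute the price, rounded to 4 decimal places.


d1 = (ln(S/K) + (r - q + 0.5*sigma^2) * T) / (sigma * sqrt(T)) = 0.51128013
d2 = d1 - sigma * sqrt(T) = 0.33981585
exp(-rT) = 0.96608834; exp(-qT) = 1.00000000
C = S_0 * exp(-qT) * N(d1) - K * exp(-rT) * N(d2)
N(d1) = 0.69542254; N(d2) = 0.63300239
C = 1.0600 * 1.00000000 * 0.69542254 - 1.0200 * 0.96608834 * 0.63300239 = 0.1134

Answer: Price = 0.1134


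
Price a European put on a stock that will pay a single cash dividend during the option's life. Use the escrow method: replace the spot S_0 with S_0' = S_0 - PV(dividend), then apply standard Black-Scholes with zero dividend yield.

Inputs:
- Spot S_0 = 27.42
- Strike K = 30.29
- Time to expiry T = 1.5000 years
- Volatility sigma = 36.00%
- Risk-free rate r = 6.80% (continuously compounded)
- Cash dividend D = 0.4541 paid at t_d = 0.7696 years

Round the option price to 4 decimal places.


PV(D) = D * exp(-r * t_d) = 0.4541 * 0.94901298 = 0.43094680
S_0' = S_0 - PV(D) = 27.4200 - 0.43094680 = 26.98905320
d1 = (ln(S_0'/K) + (r + sigma^2/2)*T) / (sigma*sqrt(T)) = 0.19009338
d2 = d1 - sigma*sqrt(T) = -0.25081477
exp(-rT) = 0.90302955
N(-d1) = 0.42461798; N(-d2) = 0.59902134
P = K * exp(-rT) * N(-d2) - S_0' * N(-d1) = 30.2900 * 0.90302955 * 0.59902134 - 26.98905320 * 0.42461798 = 4.9249

Answer: Price = 4.9249


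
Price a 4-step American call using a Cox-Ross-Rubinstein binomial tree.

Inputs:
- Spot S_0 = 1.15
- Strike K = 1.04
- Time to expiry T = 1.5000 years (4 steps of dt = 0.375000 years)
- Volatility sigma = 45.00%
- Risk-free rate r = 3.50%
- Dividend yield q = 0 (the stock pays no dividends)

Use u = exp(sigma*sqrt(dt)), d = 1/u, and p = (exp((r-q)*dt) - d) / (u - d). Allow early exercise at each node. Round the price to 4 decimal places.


Answer: Price = V(0,0) = 0.3236

Derivation:
dt = T/N = 0.375000
u = exp(sigma*sqrt(dt)) = 1.317278; d = 1/u = 0.759141
p = (exp((r-q)*dt) - d) / (u - d) = 0.455212
Discount per step: exp(-r*dt) = 0.986961
Stock lattice S(k, i) with i counting down-moves:
  k=0: S(0,0) = 1.1500
  k=1: S(1,0) = 1.5149; S(1,1) = 0.8730
  k=2: S(2,0) = 1.9955; S(2,1) = 1.1500; S(2,2) = 0.6627
  k=3: S(3,0) = 2.6286; S(3,1) = 1.5149; S(3,2) = 0.8730; S(3,3) = 0.5031
  k=4: S(4,0) = 3.4626; S(4,1) = 1.9955; S(4,2) = 1.1500; S(4,3) = 0.6627; S(4,4) = 0.3819
Terminal payoffs V(N, i) = max(S_T - K, 0):
  V(4,0) = 2.422644; V(4,1) = 0.955505; V(4,2) = 0.110000; V(4,3) = 0.000000; V(4,4) = 0.000000
Backward induction: V(k, i) = exp(-r*dt) * [p * V(k+1, i) + (1-p) * V(k+1, i+1)]; then take max(V_cont, immediate exercise) for American.
  V(3,0) = exp(-r*dt) * [p*2.422644 + (1-p)*0.955505] = 1.602196; exercise = 1.588635; V(3,0) = max -> 1.602196
  V(3,1) = exp(-r*dt) * [p*0.955505 + (1-p)*0.110000] = 0.488431; exercise = 0.474870; V(3,1) = max -> 0.488431
  V(3,2) = exp(-r*dt) * [p*0.110000 + (1-p)*0.000000] = 0.049420; exercise = 0.000000; V(3,2) = max -> 0.049420
  V(3,3) = exp(-r*dt) * [p*0.000000 + (1-p)*0.000000] = 0.000000; exercise = 0.000000; V(3,3) = max -> 0.000000
  V(2,0) = exp(-r*dt) * [p*1.602196 + (1-p)*0.488431] = 0.982450; exercise = 0.955505; V(2,0) = max -> 0.982450
  V(2,1) = exp(-r*dt) * [p*0.488431 + (1-p)*0.049420] = 0.246013; exercise = 0.110000; V(2,1) = max -> 0.246013
  V(2,2) = exp(-r*dt) * [p*0.049420 + (1-p)*0.000000] = 0.022203; exercise = 0.000000; V(2,2) = max -> 0.022203
  V(1,0) = exp(-r*dt) * [p*0.982450 + (1-p)*0.246013] = 0.573668; exercise = 0.474870; V(1,0) = max -> 0.573668
  V(1,1) = exp(-r*dt) * [p*0.246013 + (1-p)*0.022203] = 0.122466; exercise = 0.000000; V(1,1) = max -> 0.122466
  V(0,0) = exp(-r*dt) * [p*0.573668 + (1-p)*0.122466] = 0.323583; exercise = 0.110000; V(0,0) = max -> 0.323583


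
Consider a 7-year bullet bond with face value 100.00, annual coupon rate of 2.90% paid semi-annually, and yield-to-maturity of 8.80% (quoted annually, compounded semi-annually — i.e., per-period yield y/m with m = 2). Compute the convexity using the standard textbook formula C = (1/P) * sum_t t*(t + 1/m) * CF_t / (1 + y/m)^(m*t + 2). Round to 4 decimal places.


Coupon per period c = face * coupon_rate / m = 1.450000
Periods per year m = 2; per-period yield y/m = 0.044000
Number of cashflows N = 14
Cashflows (t years, CF_t, discount factor 1/(1+y/m)^(m*t), PV):
  t = 0.5000: CF_t = 1.450000, DF = 0.957854, PV = 1.388889
  t = 1.0000: CF_t = 1.450000, DF = 0.917485, PV = 1.330353
  t = 1.5000: CF_t = 1.450000, DF = 0.878817, PV = 1.274285
  t = 2.0000: CF_t = 1.450000, DF = 0.841779, PV = 1.220579
  t = 2.5000: CF_t = 1.450000, DF = 0.806302, PV = 1.169137
  t = 3.0000: CF_t = 1.450000, DF = 0.772320, PV = 1.119863
  t = 3.5000: CF_t = 1.450000, DF = 0.739770, PV = 1.072666
  t = 4.0000: CF_t = 1.450000, DF = 0.708592, PV = 1.027458
  t = 4.5000: CF_t = 1.450000, DF = 0.678728, PV = 0.984155
  t = 5.0000: CF_t = 1.450000, DF = 0.650122, PV = 0.942677
  t = 5.5000: CF_t = 1.450000, DF = 0.622722, PV = 0.902948
  t = 6.0000: CF_t = 1.450000, DF = 0.596477, PV = 0.864892
  t = 6.5000: CF_t = 1.450000, DF = 0.571339, PV = 0.828441
  t = 7.0000: CF_t = 101.450000, DF = 0.547259, PV = 55.519439
Price P = sum_t PV_t = 69.645783
Convexity numerator sum_t t*(t + 1/m) * CF_t / (1+y/m)^(m*t + 2):
  t = 0.5000: term = 0.637142
  t = 1.0000: term = 1.830869
  t = 1.5000: term = 3.507412
  t = 2.0000: term = 5.599316
  t = 2.5000: term = 8.044995
  t = 3.0000: term = 10.788307
  t = 3.5000: term = 13.778170
  t = 4.0000: term = 16.968190
  t = 4.5000: term = 20.316320
  t = 5.0000: term = 23.784538
  t = 5.5000: term = 27.338549
  t = 6.0000: term = 30.947504
  t = 6.5000: term = 34.583737
  t = 7.0000: term = 2674.258446
Convexity = (1/P) * sum = 2872.383496 / 69.645783 = 41.242748

Answer: Convexity = 41.2427


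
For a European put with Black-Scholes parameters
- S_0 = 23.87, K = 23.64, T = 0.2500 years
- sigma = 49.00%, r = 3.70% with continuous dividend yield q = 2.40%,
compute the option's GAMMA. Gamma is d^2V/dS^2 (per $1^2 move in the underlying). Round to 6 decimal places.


d1 = 0.1752846850; d2 = -0.0697153150
phi(d1) = 0.3928604208; exp(-qT) = 0.9940179641; exp(-rT) = 0.9907926496
Gamma = exp(-qT) * phi(d1) / (S * sigma * sqrt(T)) = 0.9940179641 * 0.3928604208 / (23.8700 * 0.4900 * 0.5000000000) = 0.066775

Answer: Gamma = 0.066775


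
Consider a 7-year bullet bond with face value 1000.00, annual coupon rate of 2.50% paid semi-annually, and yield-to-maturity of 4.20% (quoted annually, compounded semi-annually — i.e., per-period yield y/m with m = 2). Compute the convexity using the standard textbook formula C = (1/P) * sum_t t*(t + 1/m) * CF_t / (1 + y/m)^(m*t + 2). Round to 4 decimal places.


Answer: Convexity = 44.9297

Derivation:
Coupon per period c = face * coupon_rate / m = 12.500000
Periods per year m = 2; per-period yield y/m = 0.021000
Number of cashflows N = 14
Cashflows (t years, CF_t, discount factor 1/(1+y/m)^(m*t), PV):
  t = 0.5000: CF_t = 12.500000, DF = 0.979432, PV = 12.242899
  t = 1.0000: CF_t = 12.500000, DF = 0.959287, PV = 11.991086
  t = 1.5000: CF_t = 12.500000, DF = 0.939556, PV = 11.744453
  t = 2.0000: CF_t = 12.500000, DF = 0.920231, PV = 11.502892
  t = 2.5000: CF_t = 12.500000, DF = 0.901304, PV = 11.266300
  t = 3.0000: CF_t = 12.500000, DF = 0.882766, PV = 11.034574
  t = 3.5000: CF_t = 12.500000, DF = 0.864609, PV = 10.807614
  t = 4.0000: CF_t = 12.500000, DF = 0.846826, PV = 10.585322
  t = 4.5000: CF_t = 12.500000, DF = 0.829408, PV = 10.367602
  t = 5.0000: CF_t = 12.500000, DF = 0.812349, PV = 10.154361
  t = 5.5000: CF_t = 12.500000, DF = 0.795640, PV = 9.945505
  t = 6.0000: CF_t = 12.500000, DF = 0.779276, PV = 9.740945
  t = 6.5000: CF_t = 12.500000, DF = 0.763247, PV = 9.540593
  t = 7.0000: CF_t = 1012.500000, DF = 0.747549, PV = 756.893268
Price P = sum_t PV_t = 897.817415
Convexity numerator sum_t t*(t + 1/m) * CF_t / (1+y/m)^(m*t + 2):
  t = 0.5000: term = 5.872226
  t = 1.0000: term = 17.254338
  t = 1.5000: term = 33.798899
  t = 2.0000: term = 55.172869
  t = 2.5000: term = 81.057104
  t = 3.0000: term = 111.145882
  t = 3.5000: term = 145.146434
  t = 4.0000: term = 182.778495
  t = 4.5000: term = 223.773868
  t = 5.0000: term = 267.875998
  t = 5.5000: term = 314.839567
  t = 6.0000: term = 364.430092
  t = 6.5000: term = 416.423546
  t = 7.0000: term = 38119.084517
Convexity = (1/P) * sum = 40338.653834 / 897.817415 = 44.929685


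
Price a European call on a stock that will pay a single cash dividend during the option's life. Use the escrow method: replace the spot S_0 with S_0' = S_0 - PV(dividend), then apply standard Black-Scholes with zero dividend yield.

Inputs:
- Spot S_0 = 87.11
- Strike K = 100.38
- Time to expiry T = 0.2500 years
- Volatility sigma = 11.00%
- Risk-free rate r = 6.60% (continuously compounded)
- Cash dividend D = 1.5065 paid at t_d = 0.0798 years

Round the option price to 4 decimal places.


Answer: Price = 0.0076

Derivation:
PV(D) = D * exp(-r * t_d) = 1.5065 * 0.99474705 = 1.49858642
S_0' = S_0 - PV(D) = 87.1100 - 1.49858642 = 85.61141358
d1 = (ln(S_0'/K) + (r + sigma^2/2)*T) / (sigma*sqrt(T)) = -2.56603407
d2 = d1 - sigma*sqrt(T) = -2.62103407
exp(-rT) = 0.98363538
N(d1) = 0.00514344; N(d2) = 0.00438318
C = S_0' * N(d1) - K * exp(-rT) * N(d2) = 85.61141358 * 0.00514344 - 100.3800 * 0.98363538 * 0.00438318 = 0.0076


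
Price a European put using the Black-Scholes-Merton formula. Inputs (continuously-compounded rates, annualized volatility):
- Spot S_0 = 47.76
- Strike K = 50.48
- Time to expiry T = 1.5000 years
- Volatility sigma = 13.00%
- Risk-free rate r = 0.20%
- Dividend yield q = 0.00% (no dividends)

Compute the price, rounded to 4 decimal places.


Answer: Price = 4.5629

Derivation:
d1 = (ln(S/K) + (r - q + 0.5*sigma^2) * T) / (sigma * sqrt(T)) = -0.24943185
d2 = d1 - sigma * sqrt(T) = -0.40864868
exp(-rT) = 0.99700450; exp(-qT) = 1.00000000
P = K * exp(-rT) * N(-d2) - S_0 * exp(-qT) * N(-d1)
N(-d1) = 0.59848662; N(-d2) = 0.65860125
P = 50.4800 * 0.99700450 * 0.65860125 - 47.7600 * 1.00000000 * 0.59848662 = 4.5629


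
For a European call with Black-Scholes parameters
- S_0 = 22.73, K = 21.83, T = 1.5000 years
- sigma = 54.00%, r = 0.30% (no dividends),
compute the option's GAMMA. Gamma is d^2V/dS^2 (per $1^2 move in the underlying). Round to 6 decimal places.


Answer: Gamma = 0.024512

Derivation:
d1 = 0.3985720005; d2 = -0.2627902300
phi(d1) = 0.3684801805; exp(-qT) = 1.0000000000; exp(-rT) = 0.9955101098
Gamma = exp(-qT) * phi(d1) / (S * sigma * sqrt(T)) = 1.0000000000 * 0.3684801805 / (22.7300 * 0.5400 * 1.2247448714) = 0.024512


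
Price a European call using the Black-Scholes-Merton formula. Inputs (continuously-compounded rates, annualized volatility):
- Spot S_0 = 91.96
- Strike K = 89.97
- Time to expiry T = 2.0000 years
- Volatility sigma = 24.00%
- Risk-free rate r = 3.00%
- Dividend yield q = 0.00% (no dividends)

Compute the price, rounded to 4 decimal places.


d1 = (ln(S/K) + (r - q + 0.5*sigma^2) * T) / (sigma * sqrt(T)) = 0.41093929
d2 = d1 - sigma * sqrt(T) = 0.07152803
exp(-rT) = 0.94176453; exp(-qT) = 1.00000000
C = S_0 * exp(-qT) * N(d1) - K * exp(-rT) * N(d2)
N(d1) = 0.65944147; N(d2) = 0.52851124
C = 91.9600 * 1.00000000 * 0.65944147 - 89.9700 * 0.94176453 * 0.52851124 = 15.8612

Answer: Price = 15.8612


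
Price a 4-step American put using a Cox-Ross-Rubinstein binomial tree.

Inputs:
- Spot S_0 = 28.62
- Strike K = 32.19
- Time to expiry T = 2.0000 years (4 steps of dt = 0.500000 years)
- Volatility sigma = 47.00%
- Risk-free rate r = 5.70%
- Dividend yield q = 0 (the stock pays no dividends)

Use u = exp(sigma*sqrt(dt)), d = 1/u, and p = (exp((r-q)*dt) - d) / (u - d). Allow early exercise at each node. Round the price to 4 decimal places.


Answer: Price = V(0,0) = 8.2649

Derivation:
dt = T/N = 0.500000
u = exp(sigma*sqrt(dt)) = 1.394227; d = 1/u = 0.717243
p = (exp((r-q)*dt) - d) / (u - d) = 0.460375
Discount per step: exp(-r*dt) = 0.971902
Stock lattice S(k, i) with i counting down-moves:
  k=0: S(0,0) = 28.6200
  k=1: S(1,0) = 39.9028; S(1,1) = 20.5275
  k=2: S(2,0) = 55.6335; S(2,1) = 28.6200; S(2,2) = 14.7232
  k=3: S(3,0) = 77.5658; S(3,1) = 39.9028; S(3,2) = 20.5275; S(3,3) = 10.5601
  k=4: S(4,0) = 108.1443; S(4,1) = 55.6335; S(4,2) = 28.6200; S(4,3) = 14.7232; S(4,4) = 7.5742
Terminal payoffs V(N, i) = max(K - S_T, 0):
  V(4,0) = 0.000000; V(4,1) = 0.000000; V(4,2) = 3.570000; V(4,3) = 17.466786; V(4,4) = 24.615821
Backward induction: V(k, i) = exp(-r*dt) * [p * V(k+1, i) + (1-p) * V(k+1, i+1)]; then take max(V_cont, immediate exercise) for American.
  V(3,0) = exp(-r*dt) * [p*0.000000 + (1-p)*0.000000] = 0.000000; exercise = 0.000000; V(3,0) = max -> 0.000000
  V(3,1) = exp(-r*dt) * [p*0.000000 + (1-p)*3.570000] = 1.872330; exercise = 0.000000; V(3,1) = max -> 1.872330
  V(3,2) = exp(-r*dt) * [p*3.570000 + (1-p)*17.466786] = 10.758032; exercise = 11.662497; V(3,2) = max -> 11.662497
  V(3,3) = exp(-r*dt) * [p*17.466786 + (1-p)*24.615821] = 20.725409; exercise = 21.629874; V(3,3) = max -> 21.629874
  V(2,0) = exp(-r*dt) * [p*0.000000 + (1-p)*1.872330] = 0.981967; exercise = 0.000000; V(2,0) = max -> 0.981967
  V(2,1) = exp(-r*dt) * [p*1.872330 + (1-p)*11.662497] = 6.954296; exercise = 3.570000; V(2,1) = max -> 6.954296
  V(2,2) = exp(-r*dt) * [p*11.662497 + (1-p)*21.629874] = 16.562321; exercise = 17.466786; V(2,2) = max -> 17.466786
  V(1,0) = exp(-r*dt) * [p*0.981967 + (1-p)*6.954296] = 4.086637; exercise = 0.000000; V(1,0) = max -> 4.086637
  V(1,1) = exp(-r*dt) * [p*6.954296 + (1-p)*17.466786] = 12.272301; exercise = 11.662497; V(1,1) = max -> 12.272301
  V(0,0) = exp(-r*dt) * [p*4.086637 + (1-p)*12.272301] = 8.264884; exercise = 3.570000; V(0,0) = max -> 8.264884


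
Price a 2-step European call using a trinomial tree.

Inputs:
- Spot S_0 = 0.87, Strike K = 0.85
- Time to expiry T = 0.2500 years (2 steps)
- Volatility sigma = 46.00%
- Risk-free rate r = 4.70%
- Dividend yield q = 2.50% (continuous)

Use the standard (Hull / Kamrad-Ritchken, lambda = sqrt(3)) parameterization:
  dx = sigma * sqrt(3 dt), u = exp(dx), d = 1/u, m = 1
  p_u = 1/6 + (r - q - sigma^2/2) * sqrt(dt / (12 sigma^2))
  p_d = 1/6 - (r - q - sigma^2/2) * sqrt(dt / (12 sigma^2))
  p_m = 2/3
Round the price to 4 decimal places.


dt = T/N = 0.125000; dx = sigma*sqrt(3*dt) = 0.281691
u = exp(dx) = 1.325370; d = 1/u = 0.754507
p_u = 0.148074, p_m = 0.666667, p_d = 0.185260
Discount per step: exp(-r*dt) = 0.994142
Stock lattice S(k, j) with j the centered position index:
  k=0: S(0,+0) = 0.8700
  k=1: S(1,-1) = 0.6564; S(1,+0) = 0.8700; S(1,+1) = 1.1531
  k=2: S(2,-2) = 0.4953; S(2,-1) = 0.6564; S(2,+0) = 0.8700; S(2,+1) = 1.1531; S(2,+2) = 1.5282
Terminal payoffs V(N, j) = max(S_T - K, 0):
  V(2,-2) = 0.000000; V(2,-1) = 0.000000; V(2,+0) = 0.020000; V(2,+1) = 0.303072; V(2,+2) = 0.678246
Backward induction: V(k, j) = exp(-r*dt) * [p_u * V(k+1, j+1) + p_m * V(k+1, j) + p_d * V(k+1, j-1)]
  V(1,-1) = exp(-r*dt) * [p_u*0.020000 + p_m*0.000000 + p_d*0.000000] = 0.002944
  V(1,+0) = exp(-r*dt) * [p_u*0.303072 + p_m*0.020000 + p_d*0.000000] = 0.057869
  V(1,+1) = exp(-r*dt) * [p_u*0.678246 + p_m*0.303072 + p_d*0.020000] = 0.304390
  V(0,+0) = exp(-r*dt) * [p_u*0.304390 + p_m*0.057869 + p_d*0.002944] = 0.083704

Answer: Price = V(0,0) = 0.0837
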